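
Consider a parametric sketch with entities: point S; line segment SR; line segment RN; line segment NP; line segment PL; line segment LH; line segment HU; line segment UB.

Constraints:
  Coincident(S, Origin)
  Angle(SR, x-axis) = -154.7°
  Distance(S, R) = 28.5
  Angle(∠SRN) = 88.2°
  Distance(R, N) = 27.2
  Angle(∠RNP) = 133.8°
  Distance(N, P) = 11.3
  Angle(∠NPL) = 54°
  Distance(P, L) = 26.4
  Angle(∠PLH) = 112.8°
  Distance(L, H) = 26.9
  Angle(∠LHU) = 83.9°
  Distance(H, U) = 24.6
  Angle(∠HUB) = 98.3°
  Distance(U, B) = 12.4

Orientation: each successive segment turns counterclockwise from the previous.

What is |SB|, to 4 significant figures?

46.05

S is at the origin; SR runs at -154.7° with length 28.5, so R = (-25.77, -12.18). ∠SRN = 88.2° gives RN at -62.90° from the x-axis; with |RN| = 27.2, N = (-13.38, -36.39). ∠RNP = 133.8° gives NP at -16.70° from the x-axis; with |NP| = 11.3, P = (-2.552, -39.64). ∠NPL = 54.0° gives PL at 109.3° from the x-axis; with |PL| = 26.4, L = (-11.28, -14.72). ∠PLH = 112.8° gives LH at 176.5° from the x-axis; with |LH| = 26.9, H = (-38.13, -13.08). ∠LHU = 83.9° gives HU at -87.40° from the x-axis; with |HU| = 24.6, U = (-37.01, -37.66). ∠HUB = 98.3° gives UB at -5.700° from the x-axis; with |UB| = 12.4, B = (-24.67, -38.89). Then |SB| = |B − S| = 46.05.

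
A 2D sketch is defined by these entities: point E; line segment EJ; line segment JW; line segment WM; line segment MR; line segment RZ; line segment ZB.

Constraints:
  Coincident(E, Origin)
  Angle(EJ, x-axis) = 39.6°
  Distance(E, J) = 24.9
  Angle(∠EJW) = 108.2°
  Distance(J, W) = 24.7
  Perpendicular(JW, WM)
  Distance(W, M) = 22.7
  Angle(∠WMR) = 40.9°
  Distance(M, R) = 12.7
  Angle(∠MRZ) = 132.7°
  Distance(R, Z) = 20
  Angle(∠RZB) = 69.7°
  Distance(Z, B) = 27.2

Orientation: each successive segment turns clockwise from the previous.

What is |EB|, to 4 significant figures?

53.86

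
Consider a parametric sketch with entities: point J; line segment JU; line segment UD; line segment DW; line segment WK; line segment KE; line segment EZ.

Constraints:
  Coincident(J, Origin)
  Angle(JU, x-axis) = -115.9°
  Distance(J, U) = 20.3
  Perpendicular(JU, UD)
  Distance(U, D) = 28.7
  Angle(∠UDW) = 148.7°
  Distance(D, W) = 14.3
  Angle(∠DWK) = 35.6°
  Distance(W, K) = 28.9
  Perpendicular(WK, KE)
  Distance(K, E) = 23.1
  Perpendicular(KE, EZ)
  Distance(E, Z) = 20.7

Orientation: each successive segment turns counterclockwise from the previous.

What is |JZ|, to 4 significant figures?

46.98

J is at the origin; JU runs at -115.9° with length 20.3, so U = (-8.867, -18.26). JU ⟂ UD, so UD runs at -25.90°; with |UD| = 28.7, D = (16.95, -30.80). ∠UDW = 148.7° gives DW at 5.400° from the x-axis; with |DW| = 14.3, W = (31.19, -29.45). ∠DWK = 35.6° gives WK at 149.8° from the x-axis; with |WK| = 28.9, K = (6.209, -14.91). WK ⟂ KE, so KE runs at -120.2°; with |KE| = 23.1, E = (-5.411, -34.88). The perpendicularity gives EZ at right angles to KE, so EZ runs at -30.20°; with |EZ| = 20.7, Z = (12.48, -45.29). Then |JZ| = |Z − J| = 46.98.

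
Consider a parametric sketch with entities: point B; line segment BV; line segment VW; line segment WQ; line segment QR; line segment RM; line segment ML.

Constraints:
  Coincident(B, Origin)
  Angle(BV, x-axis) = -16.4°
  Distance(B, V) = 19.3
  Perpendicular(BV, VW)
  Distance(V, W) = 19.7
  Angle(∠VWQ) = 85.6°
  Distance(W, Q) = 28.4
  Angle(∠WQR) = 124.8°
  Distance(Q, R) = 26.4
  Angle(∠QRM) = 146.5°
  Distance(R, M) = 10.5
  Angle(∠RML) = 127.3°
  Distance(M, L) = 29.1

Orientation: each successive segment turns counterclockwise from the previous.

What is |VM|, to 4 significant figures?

44.02

B is at the origin; BV runs at -16.4° with length 19.3, so V = (18.51, -5.449). BV ⟂ VW, so VW runs at 73.60°; with |VW| = 19.7, W = (24.08, 13.45). ∠VWQ = 85.6° gives WQ at 168.0° from the x-axis; with |WQ| = 28.4, Q = (-3.703, 19.35). ∠WQR = 124.8° gives QR at -136.8° from the x-axis; with |QR| = 26.4, R = (-22.95, 1.282). ∠QRM = 146.5° gives RM at -103.3° from the x-axis; with |RM| = 10.5, M = (-25.36, -8.936). Then |VM| = |M − V| = 44.02.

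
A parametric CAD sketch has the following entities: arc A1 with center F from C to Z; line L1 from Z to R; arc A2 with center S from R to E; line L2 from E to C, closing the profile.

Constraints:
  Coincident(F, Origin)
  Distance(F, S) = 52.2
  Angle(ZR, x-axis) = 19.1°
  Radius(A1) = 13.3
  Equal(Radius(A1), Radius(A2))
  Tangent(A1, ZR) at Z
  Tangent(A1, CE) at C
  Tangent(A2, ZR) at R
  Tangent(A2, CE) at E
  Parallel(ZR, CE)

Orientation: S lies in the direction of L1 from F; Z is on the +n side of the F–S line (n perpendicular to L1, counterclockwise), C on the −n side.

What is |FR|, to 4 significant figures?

53.87

The slot axis is L1's direction at 19.1°, so u = (cos 19.1°, sin 19.1°) = (0.9449, 0.3272) and n = (−sin 19.1°, cos 19.1°) = (-0.3272, 0.9449). F is at the origin and S lies 52.2 along u from F, so S = 52.2·u = (49.33, 17.08). Tangency of A1 to both parallel lines with radius 13.3 puts Z and C at F ± 13.3·n: Z = (-4.352, 12.57), C = (4.352, -12.57). Equal radii place R and E the same way about S: R = S + 13.3·n = (44.97, 29.65), E = S − 13.3·n = (53.68, 4.513). Then |FR| = |R − F| = 53.87.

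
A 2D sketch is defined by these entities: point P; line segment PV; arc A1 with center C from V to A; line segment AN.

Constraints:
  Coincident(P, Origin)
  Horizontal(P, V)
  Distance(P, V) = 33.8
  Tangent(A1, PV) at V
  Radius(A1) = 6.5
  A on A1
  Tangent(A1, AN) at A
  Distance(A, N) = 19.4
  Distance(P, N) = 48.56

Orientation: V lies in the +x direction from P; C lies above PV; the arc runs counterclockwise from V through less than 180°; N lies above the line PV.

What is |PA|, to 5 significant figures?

40.759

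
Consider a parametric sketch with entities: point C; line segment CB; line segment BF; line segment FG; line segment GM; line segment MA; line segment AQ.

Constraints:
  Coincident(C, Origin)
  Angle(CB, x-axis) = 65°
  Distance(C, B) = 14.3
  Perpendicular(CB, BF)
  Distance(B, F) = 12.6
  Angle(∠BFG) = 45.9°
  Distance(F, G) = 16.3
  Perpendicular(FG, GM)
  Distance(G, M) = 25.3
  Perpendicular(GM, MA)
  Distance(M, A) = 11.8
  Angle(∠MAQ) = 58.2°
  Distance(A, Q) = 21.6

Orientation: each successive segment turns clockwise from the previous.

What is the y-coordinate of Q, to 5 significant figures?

8.4550

C is at the origin; CB runs at 65.0° with length 14.3, so B = (6.0434, 12.960). The perpendicularity gives BF at right angles to CB, so BF runs at -25.000°; with |BF| = 12.6, F = (17.463, 7.6352). ∠BFG = 45.9° gives FG at -159.10° from the x-axis; with |FG| = 16.3, G = (2.2354, 1.8204). FG ⟂ GM, so GM runs at 110.90°; with |GM| = 25.3, M = (-6.7901, 25.456). GM is perpendicular to MA, so MA runs at 20.900°; with |MA| = 11.8, A = (4.2335, 29.665). ∠MAQ = 58.2° gives AQ at -100.90° from the x-axis; with |AQ| = 21.6, Q = (0.14907, 8.4550). So Q.y = 8.4550.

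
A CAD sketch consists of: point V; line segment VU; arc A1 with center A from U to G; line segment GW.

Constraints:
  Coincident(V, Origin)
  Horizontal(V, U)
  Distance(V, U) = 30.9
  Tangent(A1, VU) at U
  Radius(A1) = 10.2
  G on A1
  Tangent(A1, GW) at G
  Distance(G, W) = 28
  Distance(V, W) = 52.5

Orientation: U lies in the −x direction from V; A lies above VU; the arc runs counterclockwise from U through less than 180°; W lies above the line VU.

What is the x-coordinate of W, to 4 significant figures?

-34.22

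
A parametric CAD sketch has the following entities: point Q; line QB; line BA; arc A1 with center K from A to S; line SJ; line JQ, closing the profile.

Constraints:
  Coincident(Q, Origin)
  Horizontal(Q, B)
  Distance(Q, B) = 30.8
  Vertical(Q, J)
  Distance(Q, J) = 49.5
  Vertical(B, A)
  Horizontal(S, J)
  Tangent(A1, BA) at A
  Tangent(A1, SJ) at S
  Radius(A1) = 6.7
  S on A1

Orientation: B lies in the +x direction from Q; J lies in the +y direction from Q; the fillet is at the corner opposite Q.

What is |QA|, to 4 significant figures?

52.73

The virtual corner opposite Q is at (30.80, 49.50). The tangent condition forces KA to be normal to BA and tangency of A1 to SJ means the radius KS is perpendicular to SJ, with radius 6.7, so the center K sits 6.7 in from both sides at K = (24.10, 42.80). That places the tangent points at A = (30.80, 42.80) on BA and S = (24.10, 49.50) on SJ. Then |QA| = |A − Q| = 52.73.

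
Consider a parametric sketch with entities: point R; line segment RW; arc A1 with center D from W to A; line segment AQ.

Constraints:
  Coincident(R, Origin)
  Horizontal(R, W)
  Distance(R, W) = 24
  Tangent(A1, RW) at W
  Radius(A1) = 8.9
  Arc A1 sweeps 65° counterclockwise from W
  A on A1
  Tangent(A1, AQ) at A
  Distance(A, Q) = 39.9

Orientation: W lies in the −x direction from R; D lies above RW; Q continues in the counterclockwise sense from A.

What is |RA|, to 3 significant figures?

16.7

The tangent condition forces DW to be normal to RW, so D = W + (0, 8.9) = (-24.0, 8.90). On A1, W sits at bearing -90° from D; a 65° counterclockwise sweep puts A at bearing -25°, so A = D + 8.9·(cos -25°, sin -25°) = (-15.9, 5.14). Then |RA| = |A − R| = 16.7.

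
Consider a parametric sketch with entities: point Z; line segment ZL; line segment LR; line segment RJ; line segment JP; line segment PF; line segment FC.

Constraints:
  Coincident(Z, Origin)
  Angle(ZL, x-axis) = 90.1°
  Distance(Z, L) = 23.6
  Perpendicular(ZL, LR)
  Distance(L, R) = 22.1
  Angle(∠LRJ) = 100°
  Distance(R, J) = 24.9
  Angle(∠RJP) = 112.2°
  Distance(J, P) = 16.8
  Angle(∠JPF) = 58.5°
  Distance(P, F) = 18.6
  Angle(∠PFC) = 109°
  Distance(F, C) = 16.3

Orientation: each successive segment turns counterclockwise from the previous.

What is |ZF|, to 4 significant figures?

14.82

Z is at the origin; ZL runs at 90.1° with length 23.6, so L = (-0.04119, 23.60). The perpendicularity gives LR at right angles to ZL, so LR runs at -179.9°; with |LR| = 22.1, R = (-22.14, 23.56). ∠LRJ = 100.0° gives RJ at -99.90° from the x-axis; with |RJ| = 24.9, J = (-26.42, -0.9678). ∠RJP = 112.2° gives JP at -32.10° from the x-axis; with |JP| = 16.8, P = (-12.19, -9.895). ∠JPF = 58.5° gives PF at 89.40° from the x-axis; with |PF| = 18.6, F = (-12.00, 8.704). Then |ZF| = |F − Z| = 14.82.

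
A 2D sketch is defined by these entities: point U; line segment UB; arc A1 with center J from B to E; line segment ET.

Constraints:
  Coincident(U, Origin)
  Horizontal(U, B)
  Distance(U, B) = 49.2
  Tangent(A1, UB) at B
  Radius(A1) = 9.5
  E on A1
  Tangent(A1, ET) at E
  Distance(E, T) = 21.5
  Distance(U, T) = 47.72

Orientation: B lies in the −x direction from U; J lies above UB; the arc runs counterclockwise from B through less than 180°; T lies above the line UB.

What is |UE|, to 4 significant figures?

40.64

Checks: ∠(JB, BU) = 90.00° ✓; |JE| = 9.500 ✓; ∠(JE, ET) = 90.00° ✓; |ET| = 21.50 ✓; |UT| = 47.72 ✓.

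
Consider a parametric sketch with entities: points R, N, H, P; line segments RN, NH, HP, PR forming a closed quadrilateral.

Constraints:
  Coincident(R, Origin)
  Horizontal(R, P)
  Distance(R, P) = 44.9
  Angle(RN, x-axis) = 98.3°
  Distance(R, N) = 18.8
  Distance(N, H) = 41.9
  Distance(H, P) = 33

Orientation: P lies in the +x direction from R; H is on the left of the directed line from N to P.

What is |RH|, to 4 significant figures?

48.92

R is at the origin; R and P share the same y with |RP| = 44.9 and P in +x, so P = (44.9, 0). RN runs at 98.3° with |RN| = 18.8, so N = (-2.714, 18.60). H is determined by |NH| = 41.9 and |HP| = 33.0 together: it lies at the intersection of circle(N, 41.9) and circle(P, 33.0). With |NP| = 51.12, the foot of the radical line on NP is 32.08 from N and the perpendicular offset is √(41.9² − 32.08²) = 26.95. Taking the left-of-NP solution: H = (36.98, 32.03).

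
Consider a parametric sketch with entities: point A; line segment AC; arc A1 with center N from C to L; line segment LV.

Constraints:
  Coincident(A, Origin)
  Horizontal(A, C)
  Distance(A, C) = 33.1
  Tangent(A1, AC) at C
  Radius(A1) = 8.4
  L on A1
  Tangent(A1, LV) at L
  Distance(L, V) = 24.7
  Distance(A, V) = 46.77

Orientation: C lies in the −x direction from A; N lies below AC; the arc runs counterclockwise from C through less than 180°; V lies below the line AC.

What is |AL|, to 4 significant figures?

42.49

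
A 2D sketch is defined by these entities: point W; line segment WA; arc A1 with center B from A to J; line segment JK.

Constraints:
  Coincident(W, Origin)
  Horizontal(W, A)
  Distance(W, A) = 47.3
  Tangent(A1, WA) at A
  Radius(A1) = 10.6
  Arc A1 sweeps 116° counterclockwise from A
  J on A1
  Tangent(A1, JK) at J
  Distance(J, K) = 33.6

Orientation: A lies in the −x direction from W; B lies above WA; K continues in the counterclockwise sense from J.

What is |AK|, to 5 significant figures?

45.743

W is at the origin; W and A share the same y with |WA| = 47.3 and A on the −x side, so A = (-47.300, 0.0000). Since A1 is tangent to WA there, BA ⟂ WA, so B = A + (0, 10.6) = (-47.300, 10.600). On A1, A sits at bearing -90° from B; a 116° counterclockwise sweep puts J at bearing 26°, so J = B + 10.6·(cos 26°, sin 26°) = (-37.773, 15.247). The tangent condition forces BJ to be normal to JK, so JK runs along (−sin 26°, cos 26°); with |JK| = 33.6, K = (-52.502, 45.446). Then |AK| = |K − A| = 45.743.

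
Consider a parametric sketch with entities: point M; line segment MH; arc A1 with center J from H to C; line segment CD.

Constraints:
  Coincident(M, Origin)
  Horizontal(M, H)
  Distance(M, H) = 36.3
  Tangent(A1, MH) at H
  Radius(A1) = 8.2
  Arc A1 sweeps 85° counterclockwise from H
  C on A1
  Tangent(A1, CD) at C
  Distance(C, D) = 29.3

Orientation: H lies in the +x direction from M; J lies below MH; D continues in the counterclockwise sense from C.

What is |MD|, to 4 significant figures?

44.71

M is at the origin; M and H share the same y with |MH| = 36.3 and H on the +x side, so H = (36.30, 0.000). Tangency of A1 to MH means the radius JH is perpendicular to MH, so J = H + (0, -8.2) = (36.30, -8.200). On A1, H sits at bearing 90° from J; an 85° counterclockwise sweep puts C at bearing 175°, so C = J + 8.2·(cos 175°, sin 175°) = (28.13, -7.485). A1 meets CD tangentially, so JC is at right angles to CD, so CD runs along (−sin 175°, cos 175°); with |CD| = 29.3, D = (25.58, -36.67). Then |MD| = |D − M| = 44.71.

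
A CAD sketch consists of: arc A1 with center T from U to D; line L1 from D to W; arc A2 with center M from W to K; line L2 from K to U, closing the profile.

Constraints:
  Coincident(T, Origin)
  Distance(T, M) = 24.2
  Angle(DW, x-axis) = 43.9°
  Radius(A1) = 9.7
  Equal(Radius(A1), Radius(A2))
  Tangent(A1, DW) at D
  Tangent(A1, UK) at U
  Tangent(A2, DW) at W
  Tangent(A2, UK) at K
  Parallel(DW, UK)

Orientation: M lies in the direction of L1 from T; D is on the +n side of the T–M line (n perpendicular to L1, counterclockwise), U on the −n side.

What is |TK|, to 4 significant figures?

26.07

The slot axis is L1's direction at 43.9°, so u = (cos 43.9°, sin 43.9°) = (0.7206, 0.6934) and n = (−sin 43.9°, cos 43.9°) = (-0.6934, 0.7206). T is at the origin and M lies 24.2 along u from T, so M = 24.2·u = (17.44, 16.78). Tangency of A1 to both parallel lines with radius 9.7 puts D and U at T ± 9.7·n: D = (-6.726, 6.989), U = (6.726, -6.989). Equal radii place W and K the same way about M: W = M + 9.7·n = (10.71, 23.77), K = M − 9.7·n = (24.16, 9.791). Then |TK| = |K − T| = 26.07.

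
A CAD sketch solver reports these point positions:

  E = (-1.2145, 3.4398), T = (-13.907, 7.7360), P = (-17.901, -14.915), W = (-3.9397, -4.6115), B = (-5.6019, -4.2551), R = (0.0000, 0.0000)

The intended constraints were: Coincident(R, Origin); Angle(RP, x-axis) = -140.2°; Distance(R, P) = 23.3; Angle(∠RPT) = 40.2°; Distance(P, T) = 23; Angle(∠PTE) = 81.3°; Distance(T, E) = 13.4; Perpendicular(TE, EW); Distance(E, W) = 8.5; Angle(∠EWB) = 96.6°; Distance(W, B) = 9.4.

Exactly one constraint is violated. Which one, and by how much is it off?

Distance(W, B) = 9.4 — off by 7.70.

R = (0.00, 0.00) ✓; RP at -140.2° ✓; |RP| = 23.30 ✓; ∠RPT = 40.20° ✓; |PT| = 23.00 ✓; ∠PTE = 81.30° ✓; |TE| = 13.40 ✓; ∠(TE, EW) = 90.00° ✓; |EW| = 8.500 ✓; ∠EWB = 96.60° ✓; |WB| = 1.700 ✗.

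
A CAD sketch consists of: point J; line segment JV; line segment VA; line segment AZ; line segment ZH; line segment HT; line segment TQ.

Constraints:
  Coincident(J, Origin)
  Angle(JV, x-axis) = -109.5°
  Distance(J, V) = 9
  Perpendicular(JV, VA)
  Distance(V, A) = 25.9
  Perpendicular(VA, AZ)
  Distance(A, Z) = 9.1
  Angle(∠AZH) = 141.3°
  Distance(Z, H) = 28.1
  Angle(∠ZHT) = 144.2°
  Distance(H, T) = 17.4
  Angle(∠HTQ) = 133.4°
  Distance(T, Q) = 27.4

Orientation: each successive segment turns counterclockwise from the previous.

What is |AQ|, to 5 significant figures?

61.677

∠ZHT = 144.2° gives HT at 145.00° from the x-axis; with |HT| = 17.4, T = (0.95340, 27.966). ∠HTQ = 133.4° gives TQ at -168.40° from the x-axis; with |TQ| = 27.4, Q = (-25.887, 22.456). Then |AQ| = |Q − A| = 61.677.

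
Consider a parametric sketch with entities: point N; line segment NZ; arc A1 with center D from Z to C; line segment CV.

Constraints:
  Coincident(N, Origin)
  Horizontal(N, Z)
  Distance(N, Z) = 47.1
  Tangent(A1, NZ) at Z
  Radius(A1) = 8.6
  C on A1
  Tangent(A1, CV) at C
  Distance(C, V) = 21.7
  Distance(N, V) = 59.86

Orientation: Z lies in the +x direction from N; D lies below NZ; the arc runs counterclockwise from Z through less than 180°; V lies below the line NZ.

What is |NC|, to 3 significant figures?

41.8

Checks: N = (0.00, 0.00) ✓; |DC| = 8.600 ✓; ∠(DC, CV) = 90.00° ✓; |CV| = 21.70 ✓; |NV| = 59.86 ✓.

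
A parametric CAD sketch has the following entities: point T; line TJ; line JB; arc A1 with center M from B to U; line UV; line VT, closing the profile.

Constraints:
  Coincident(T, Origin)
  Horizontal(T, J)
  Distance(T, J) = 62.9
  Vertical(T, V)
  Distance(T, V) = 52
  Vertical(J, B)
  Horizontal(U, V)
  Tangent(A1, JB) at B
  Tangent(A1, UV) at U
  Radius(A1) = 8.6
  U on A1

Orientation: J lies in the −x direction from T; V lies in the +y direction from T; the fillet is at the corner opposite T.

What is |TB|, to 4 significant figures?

76.42

T is at the origin; T and J share the same y with |TJ| = 62.9 and J on the −x side, so J = (-62.90, 0.000). TV is vertical with |TV| = 52.0 and V on the +y side, so V = (0.000, 52.00). The virtual corner opposite T is at (-62.90, 52.00). Tangency of A1 to JB means the radius MB is perpendicular to JB and A1 meets UV tangentially, so MU is at right angles to UV, with radius 8.6, so the center M sits 8.6 in from both sides at M = (-54.30, 43.40). That places the tangent points at B = (-62.90, 43.40) on JB and U = (-54.30, 52.00) on UV. Then |TB| = |B − T| = 76.42.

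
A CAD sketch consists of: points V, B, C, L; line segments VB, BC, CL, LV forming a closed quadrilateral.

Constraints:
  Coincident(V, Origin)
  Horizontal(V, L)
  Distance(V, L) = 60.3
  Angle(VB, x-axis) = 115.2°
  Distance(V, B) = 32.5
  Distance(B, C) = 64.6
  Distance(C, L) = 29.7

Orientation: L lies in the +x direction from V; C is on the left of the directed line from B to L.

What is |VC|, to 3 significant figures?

58.0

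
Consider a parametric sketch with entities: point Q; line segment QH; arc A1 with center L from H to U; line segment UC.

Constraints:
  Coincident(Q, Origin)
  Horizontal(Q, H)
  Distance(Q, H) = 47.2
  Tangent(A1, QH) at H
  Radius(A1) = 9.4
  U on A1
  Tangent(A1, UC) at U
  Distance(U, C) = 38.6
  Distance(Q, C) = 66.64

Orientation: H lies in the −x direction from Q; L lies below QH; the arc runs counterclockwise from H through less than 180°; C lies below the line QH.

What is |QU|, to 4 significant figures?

57.49

Q is at the origin; QH is horizontal with |QH| = 47.2 and H on the −x side, so H = (-47.20, 0.000). The tangent condition forces LH to be normal to QH, so L = H + (0, -9.4) = (-47.20, -9.400). Since LU ⟂ UC (tangency), |LC| = √(9.4² + 38.6²) = 39.73 regardless of where U sits on A1. So C lies on both circle(Q, 66.64) and circle(L, 39.73); the below-QH intersection is C = (-45.09, -49.07). U is the foot of the tangent from C: U = (-56.20, -12.11).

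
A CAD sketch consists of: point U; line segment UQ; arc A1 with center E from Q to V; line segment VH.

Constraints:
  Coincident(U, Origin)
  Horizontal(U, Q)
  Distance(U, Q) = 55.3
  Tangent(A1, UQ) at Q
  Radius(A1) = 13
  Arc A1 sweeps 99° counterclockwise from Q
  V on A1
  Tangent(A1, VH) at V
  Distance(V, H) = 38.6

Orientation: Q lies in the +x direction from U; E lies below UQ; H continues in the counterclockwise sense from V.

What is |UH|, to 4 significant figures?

71.96

U is at the origin; U and Q share the same y with |UQ| = 55.3 and Q on the +x side, so Q = (55.30, 0.000). Tangency of A1 to UQ means the radius EQ is perpendicular to UQ, so E = Q + (0, -13) = (55.30, -13.00). On A1, Q sits at bearing 90° from E; a 99° counterclockwise sweep puts V at bearing 189°, so V = E + 13.0·(cos 189°, sin 189°) = (42.46, -15.03). Tangency of A1 to VH means the radius EV is perpendicular to VH, so VH runs along (−sin 189°, cos 189°); with |VH| = 38.6, H = (48.50, -53.16). Then |UH| = |H − U| = 71.96.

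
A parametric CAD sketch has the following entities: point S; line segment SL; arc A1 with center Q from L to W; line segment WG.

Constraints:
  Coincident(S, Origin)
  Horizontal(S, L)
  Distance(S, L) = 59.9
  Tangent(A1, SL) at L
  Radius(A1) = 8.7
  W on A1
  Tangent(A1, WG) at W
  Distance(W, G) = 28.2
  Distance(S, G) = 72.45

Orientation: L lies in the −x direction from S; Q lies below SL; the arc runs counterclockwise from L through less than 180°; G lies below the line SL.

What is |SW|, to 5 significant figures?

69.192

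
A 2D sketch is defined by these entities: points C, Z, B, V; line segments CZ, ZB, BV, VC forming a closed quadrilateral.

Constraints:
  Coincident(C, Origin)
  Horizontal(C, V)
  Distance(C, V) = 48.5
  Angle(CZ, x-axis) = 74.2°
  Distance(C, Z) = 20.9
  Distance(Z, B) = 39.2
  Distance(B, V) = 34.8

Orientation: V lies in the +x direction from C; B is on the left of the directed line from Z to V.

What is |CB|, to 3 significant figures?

54.4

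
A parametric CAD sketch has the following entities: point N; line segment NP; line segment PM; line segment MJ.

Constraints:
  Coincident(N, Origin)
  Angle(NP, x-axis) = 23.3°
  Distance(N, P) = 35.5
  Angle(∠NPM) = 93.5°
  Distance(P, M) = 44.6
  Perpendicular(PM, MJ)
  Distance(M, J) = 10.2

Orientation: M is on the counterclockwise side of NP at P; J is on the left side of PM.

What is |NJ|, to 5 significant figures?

53.141

∠NPM = 93.5°, so PM runs at 23.3° + (180° − 93.5°) = 109.80° from the x-axis; with |PM| = 44.6, M = P + 44.6·(cos 109.80°, sin 109.80°) = (17.497, 56.005). The perpendicularity gives MJ at right angles to PM; with |MJ| = 10.2 on the left of PM, J = M + 10.2·(-0.94088, -0.33874) = (7.9002, 52.550). Then |NJ| = |J − N| = 53.141.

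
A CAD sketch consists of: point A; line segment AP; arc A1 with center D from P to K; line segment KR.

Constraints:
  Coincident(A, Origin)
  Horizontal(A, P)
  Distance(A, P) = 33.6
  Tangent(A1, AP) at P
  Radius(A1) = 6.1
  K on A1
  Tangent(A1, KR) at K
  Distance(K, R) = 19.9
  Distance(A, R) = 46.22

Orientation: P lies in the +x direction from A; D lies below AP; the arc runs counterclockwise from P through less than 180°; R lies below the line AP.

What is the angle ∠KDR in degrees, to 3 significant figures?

73.0°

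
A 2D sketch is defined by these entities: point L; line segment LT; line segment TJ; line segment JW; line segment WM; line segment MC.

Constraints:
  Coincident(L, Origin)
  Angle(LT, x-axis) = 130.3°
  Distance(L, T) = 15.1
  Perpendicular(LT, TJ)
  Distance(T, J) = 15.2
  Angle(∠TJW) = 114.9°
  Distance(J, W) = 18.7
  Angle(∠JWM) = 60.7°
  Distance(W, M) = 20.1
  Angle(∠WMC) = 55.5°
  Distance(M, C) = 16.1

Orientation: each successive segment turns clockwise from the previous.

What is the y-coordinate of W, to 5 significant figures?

13.504

L is at the origin; LT runs at 130.3° with length 15.1, so T = (-9.7665, 11.516). LT ⟂ TJ, so TJ runs at 40.300°; with |TJ| = 15.2, J = (1.8260, 21.347). ∠TJW = 114.9° gives JW at -24.800° from the x-axis; with |JW| = 18.7, W = (18.801, 13.504). So W.y = 13.504.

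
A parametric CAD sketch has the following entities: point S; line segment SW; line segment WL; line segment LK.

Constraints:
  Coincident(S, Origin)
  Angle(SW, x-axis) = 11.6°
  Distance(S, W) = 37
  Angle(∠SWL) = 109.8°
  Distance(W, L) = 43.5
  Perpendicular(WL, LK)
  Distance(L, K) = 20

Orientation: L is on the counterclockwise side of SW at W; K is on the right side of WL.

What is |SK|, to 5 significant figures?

78.385

S is at the origin; SW runs at 11.6° with length 37.0, so W = 37.0·(cos 11.6°, sin 11.6°) = (36.244, 7.4399). ∠SWL = 109.8°, so WL runs at 11.6° + (180° − 109.8°) = 81.800° from the x-axis; with |WL| = 43.5, L = W + 43.5·(cos 81.800°, sin 81.800°) = (42.449, 50.495). WL ⟂ LK; with |LK| = 20.0 on the right of WL, K = L + 20.0·(0.98978, -0.14263) = (62.244, 47.643). Then |SK| = |K − S| = 78.385.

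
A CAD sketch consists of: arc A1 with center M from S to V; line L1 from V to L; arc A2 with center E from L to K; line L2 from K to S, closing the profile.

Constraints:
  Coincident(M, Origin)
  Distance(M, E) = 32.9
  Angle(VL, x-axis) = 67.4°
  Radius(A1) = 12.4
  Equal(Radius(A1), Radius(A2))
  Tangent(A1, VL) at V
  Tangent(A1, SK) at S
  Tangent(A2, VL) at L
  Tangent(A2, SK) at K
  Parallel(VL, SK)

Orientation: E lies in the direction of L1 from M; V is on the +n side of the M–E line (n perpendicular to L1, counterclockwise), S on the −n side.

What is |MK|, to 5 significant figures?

35.159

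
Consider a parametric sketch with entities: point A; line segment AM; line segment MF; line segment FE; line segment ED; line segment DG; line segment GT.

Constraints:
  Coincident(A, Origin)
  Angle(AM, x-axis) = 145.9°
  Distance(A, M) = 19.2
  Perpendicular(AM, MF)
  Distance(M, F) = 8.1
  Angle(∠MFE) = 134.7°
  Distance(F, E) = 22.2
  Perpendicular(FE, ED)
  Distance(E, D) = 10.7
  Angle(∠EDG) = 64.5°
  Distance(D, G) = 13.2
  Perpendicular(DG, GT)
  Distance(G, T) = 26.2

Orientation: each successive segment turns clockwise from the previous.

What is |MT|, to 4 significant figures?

36.58

A is at the origin; AM runs at 145.9° with length 19.2, so M = (-15.90, 10.76). AM ⟂ MF, so MF runs at 55.90°; with |MF| = 8.1, F = (-11.36, 17.47). ∠MFE = 134.7° gives FE at 10.60° from the x-axis; with |FE| = 22.2, E = (10.46, 21.56). The perpendicularity gives ED at right angles to FE, so ED runs at -79.40°; with |ED| = 10.7, D = (12.43, 11.04). ∠EDG = 64.5° gives DG at 165.1° from the x-axis; with |DG| = 13.2, G = (-0.3243, 14.43). DG ⟂ GT, so GT runs at 75.10°; with |GT| = 26.2, T = (6.413, 39.75). Then |MT| = |T − M| = 36.58.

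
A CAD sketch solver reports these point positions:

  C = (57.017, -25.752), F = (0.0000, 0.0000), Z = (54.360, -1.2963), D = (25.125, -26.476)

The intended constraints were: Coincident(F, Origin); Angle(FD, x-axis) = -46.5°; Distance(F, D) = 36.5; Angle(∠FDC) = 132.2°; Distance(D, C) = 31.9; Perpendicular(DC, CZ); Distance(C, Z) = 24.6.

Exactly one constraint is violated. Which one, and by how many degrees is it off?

Perpendicular(DC, CZ) — off by 4.90°.

F = (0.00, 0.00) ✓; FD at -46.50° ✓; |FD| = 36.50 ✓; ∠FDC = 132.2° ✓; |DC| = 31.90 ✓; ∠(DC, CZ) = 94.90° ✗; |CZ| = 24.60 ✓.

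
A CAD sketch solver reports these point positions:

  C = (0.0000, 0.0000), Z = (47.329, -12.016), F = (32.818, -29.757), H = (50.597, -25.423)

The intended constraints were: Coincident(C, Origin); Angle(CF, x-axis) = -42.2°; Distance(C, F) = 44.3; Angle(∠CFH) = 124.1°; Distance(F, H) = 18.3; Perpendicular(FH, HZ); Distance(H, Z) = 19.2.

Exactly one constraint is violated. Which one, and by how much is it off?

Distance(H, Z) = 19.2 — off by 5.40.

C = (0.00, 0.00) ✓; CF at -42.20° ✓; |CF| = 44.30 ✓; ∠CFH = 124.1° ✓; |FH| = 18.30 ✓; ∠(FH, HZ) = 90.00° ✓; |HZ| = 13.80 ✗.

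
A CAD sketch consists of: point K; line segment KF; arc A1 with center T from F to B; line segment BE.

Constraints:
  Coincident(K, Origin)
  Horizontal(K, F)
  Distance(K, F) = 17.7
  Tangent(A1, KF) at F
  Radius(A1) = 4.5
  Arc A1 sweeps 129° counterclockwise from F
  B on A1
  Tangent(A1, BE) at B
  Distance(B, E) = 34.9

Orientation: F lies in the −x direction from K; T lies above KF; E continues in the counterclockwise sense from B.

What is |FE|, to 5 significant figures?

39.091

K is at the origin; KF is horizontal with |KF| = 17.7 and F on the −x side, so F = (-17.700, 0.0000). The tangent condition forces TF to be normal to KF, so T = F + (0, 4.5) = (-17.700, 4.5000). On A1, F sits at bearing -90° from T; a 129° counterclockwise sweep puts B at bearing 39°, so B = T + 4.5·(cos 39°, sin 39°) = (-14.203, 7.3319). Since A1 is tangent to BE there, TB ⟂ BE, so BE runs along (−sin 39°, cos 39°); with |BE| = 34.9, E = (-36.166, 34.454). Then |FE| = |E − F| = 39.091.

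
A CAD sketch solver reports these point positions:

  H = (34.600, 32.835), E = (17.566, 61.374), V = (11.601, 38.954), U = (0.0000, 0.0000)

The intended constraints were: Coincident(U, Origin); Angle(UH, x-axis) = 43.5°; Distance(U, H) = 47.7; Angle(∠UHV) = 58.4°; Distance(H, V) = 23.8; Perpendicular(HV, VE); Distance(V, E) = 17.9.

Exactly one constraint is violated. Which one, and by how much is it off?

Distance(V, E) = 17.9 — off by 5.30.

U = (0.00, 0.00) ✓; UH at 43.50° ✓; |UH| = 47.70 ✓; ∠UHV = 58.40° ✓; |HV| = 23.80 ✓; ∠(HV, VE) = 90.00° ✓; |VE| = 23.20 ✗.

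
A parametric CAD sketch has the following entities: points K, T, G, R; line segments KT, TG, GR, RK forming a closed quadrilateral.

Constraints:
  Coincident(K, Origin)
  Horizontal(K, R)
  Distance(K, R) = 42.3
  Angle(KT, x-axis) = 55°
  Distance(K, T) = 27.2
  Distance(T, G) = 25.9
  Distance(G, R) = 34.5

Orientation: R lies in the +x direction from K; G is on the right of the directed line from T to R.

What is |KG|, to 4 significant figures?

8.256

K is at the origin; K and R share the same y with |KR| = 42.3 and R in +x, so R = (42.3, 0). KT runs at 55.0° with |KT| = 27.2, so T = (15.60, 22.28). G is determined by |TG| = 25.9 and |GR| = 34.5 together: it lies at the intersection of circle(T, 25.9) and circle(R, 34.5). With |TR| = 34.77, the foot of the radical line on TR is 9.919 from T and the perpendicular offset is √(25.9² − 9.919²) = 23.93. Taking the right-of-TR solution: G = (7.887, -2.443).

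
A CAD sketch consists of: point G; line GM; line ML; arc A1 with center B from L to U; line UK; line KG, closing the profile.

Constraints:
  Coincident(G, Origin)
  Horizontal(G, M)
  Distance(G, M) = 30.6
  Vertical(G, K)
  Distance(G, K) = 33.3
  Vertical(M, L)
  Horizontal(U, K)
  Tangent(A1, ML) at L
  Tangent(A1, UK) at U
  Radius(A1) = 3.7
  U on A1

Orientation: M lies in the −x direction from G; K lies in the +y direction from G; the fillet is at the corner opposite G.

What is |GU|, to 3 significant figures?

42.8

G is at the origin; G and M share the same y with |GM| = 30.6 and M on the −x side, so M = (-30.6, 0.00). GK is vertical with |GK| = 33.3 and K on the +y side, so K = (0.00, 33.3). The virtual corner opposite G is at (-30.6, 33.3). Since A1 is tangent to ML there, BL ⟂ ML and since A1 is tangent to UK there, BU ⟂ UK, with radius 3.7, so the center B sits 3.7 in from both sides at B = (-26.9, 29.6). That places the tangent points at L = (-30.6, 29.6) on ML and U = (-26.9, 33.3) on UK. Then |GU| = |U − G| = 42.8.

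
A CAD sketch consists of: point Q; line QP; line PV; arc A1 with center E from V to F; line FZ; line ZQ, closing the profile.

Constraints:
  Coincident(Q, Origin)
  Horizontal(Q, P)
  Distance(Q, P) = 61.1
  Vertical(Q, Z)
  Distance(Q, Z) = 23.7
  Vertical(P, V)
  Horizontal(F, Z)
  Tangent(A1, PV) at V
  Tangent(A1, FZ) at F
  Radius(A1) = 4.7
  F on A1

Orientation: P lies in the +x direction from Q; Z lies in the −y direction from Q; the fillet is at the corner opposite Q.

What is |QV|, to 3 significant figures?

64.0

The virtual corner opposite Q is at (61.1, -23.7). Tangency of A1 to PV means the radius EV is perpendicular to PV and A1 meets FZ tangentially, so EF is at right angles to FZ, with radius 4.7, so the center E sits 4.7 in from both sides at E = (56.4, -19.0). That places the tangent points at V = (61.1, -19.0) on PV and F = (56.4, -23.7) on FZ. Then |QV| = |V − Q| = 64.0.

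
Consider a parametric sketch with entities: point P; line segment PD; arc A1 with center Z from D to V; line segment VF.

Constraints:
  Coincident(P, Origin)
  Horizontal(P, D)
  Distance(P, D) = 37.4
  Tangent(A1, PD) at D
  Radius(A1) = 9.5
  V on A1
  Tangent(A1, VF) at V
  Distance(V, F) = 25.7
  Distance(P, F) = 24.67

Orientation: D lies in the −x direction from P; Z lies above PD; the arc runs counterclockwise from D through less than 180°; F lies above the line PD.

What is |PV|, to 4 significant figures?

30.75

P is at the origin; PD is horizontal with |PD| = 37.4 and D on the −x side, so D = (-37.40, 0.000). The tangent condition forces ZD to be normal to PD, so Z = D + (0, 9.5) = (-37.40, 9.500). Since ZV ⟂ VF (tangency), |ZF| = √(9.5² + 25.7²) = 27.40 regardless of where V sits on A1. So F lies on both circle(P, 24.67) and circle(Z, 27.40); the above-PD intersection is F = (-12.62, 21.20). V is the foot of the tangent from F: V = (-30.62, 2.848).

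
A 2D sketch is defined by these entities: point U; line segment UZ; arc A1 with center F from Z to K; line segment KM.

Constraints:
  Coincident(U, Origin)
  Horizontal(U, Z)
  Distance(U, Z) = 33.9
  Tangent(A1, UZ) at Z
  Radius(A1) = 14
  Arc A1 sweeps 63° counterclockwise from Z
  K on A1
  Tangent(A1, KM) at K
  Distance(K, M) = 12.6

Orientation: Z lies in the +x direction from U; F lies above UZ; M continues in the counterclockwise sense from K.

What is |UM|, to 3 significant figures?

55.4

U is at the origin; U and Z share the same y with |UZ| = 33.9 and Z on the +x side, so Z = (33.9, 0.00). The tangent condition forces FZ to be normal to UZ, so F = Z + (0, 14) = (33.9, 14.0). On A1, Z sits at bearing -90° from F; a 63° counterclockwise sweep puts K at bearing -27°, so K = F + 14.0·(cos -27°, sin -27°) = (46.4, 7.64). Since A1 is tangent to KM there, FK ⟂ KM, so KM runs along (−sin -27°, cos -27°); with |KM| = 12.6, M = (52.1, 18.9). Then |UM| = |M − U| = 55.4.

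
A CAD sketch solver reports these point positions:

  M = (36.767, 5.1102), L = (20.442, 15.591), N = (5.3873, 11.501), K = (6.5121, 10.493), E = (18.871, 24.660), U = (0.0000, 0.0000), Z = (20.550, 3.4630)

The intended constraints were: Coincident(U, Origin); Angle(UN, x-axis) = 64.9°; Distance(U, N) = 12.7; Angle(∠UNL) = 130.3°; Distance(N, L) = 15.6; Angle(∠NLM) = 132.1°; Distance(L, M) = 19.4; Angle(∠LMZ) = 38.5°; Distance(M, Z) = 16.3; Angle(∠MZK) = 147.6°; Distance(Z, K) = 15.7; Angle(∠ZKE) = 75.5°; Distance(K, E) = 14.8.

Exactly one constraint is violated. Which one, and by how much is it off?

Distance(K, E) = 14.8 — off by 4.00.

U = (0.00, 0.00) ✓; UN at 64.90° ✓; |UN| = 12.70 ✓; ∠UNL = 130.3° ✓; |NL| = 15.60 ✓; ∠NLM = 132.1° ✓; |LM| = 19.40 ✓; ∠LMZ = 38.50° ✓; |MZ| = 16.30 ✓; ∠MZK = 147.6° ✓; |ZK| = 15.70 ✓; ∠ZKE = 75.50° ✓; |KE| = 18.80 ✗.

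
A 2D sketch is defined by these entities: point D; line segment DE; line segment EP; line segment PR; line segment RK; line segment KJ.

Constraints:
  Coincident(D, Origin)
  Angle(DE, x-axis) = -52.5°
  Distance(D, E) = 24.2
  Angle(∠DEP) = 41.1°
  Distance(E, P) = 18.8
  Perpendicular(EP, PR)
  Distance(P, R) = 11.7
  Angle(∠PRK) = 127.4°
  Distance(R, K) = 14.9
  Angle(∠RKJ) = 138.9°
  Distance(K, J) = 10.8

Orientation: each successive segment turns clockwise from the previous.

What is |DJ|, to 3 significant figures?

22.4

D is at the origin; DE runs at -52.5° with length 24.2, so E = (14.7, -19.2). ∠DEP = 41.1° gives EP at 169° from the x-axis; with |EP| = 18.8, P = (-3.70, -15.5). EP ⟂ PR, so PR runs at 78.6°; with |PR| = 11.7, R = (-1.38, -4.01). ∠PRK = 127.4° gives RK at 26.0° from the x-axis; with |RK| = 14.9, K = (12.0, 2.52). ∠RKJ = 138.9° gives KJ at -15.1° from the x-axis; with |KJ| = 10.8, J = (22.4, -0.296). Then |DJ| = |J − D| = 22.4.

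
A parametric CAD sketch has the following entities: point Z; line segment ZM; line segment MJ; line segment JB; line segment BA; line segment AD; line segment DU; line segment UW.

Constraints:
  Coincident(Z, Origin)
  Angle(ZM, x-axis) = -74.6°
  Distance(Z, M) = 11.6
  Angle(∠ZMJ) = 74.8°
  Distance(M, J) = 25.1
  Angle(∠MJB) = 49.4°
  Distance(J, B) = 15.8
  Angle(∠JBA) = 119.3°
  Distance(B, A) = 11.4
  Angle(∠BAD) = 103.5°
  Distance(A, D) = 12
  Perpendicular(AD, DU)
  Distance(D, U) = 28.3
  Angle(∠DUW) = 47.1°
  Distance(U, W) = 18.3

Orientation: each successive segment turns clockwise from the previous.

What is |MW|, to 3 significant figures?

22.2

Z is at the origin; ZM runs at -74.6° with length 11.6, so M = (3.08, -11.2). ∠ZMJ = 74.8° gives MJ at -180° from the x-axis; with |MJ| = 25.1, J = (-22.0, -11.3). ∠MJB = 49.4° gives JB at 49.6° from the x-axis; with |JB| = 15.8, B = (-11.8, 0.761). ∠JBA = 119.3° gives BA at -11.1° from the x-axis; with |BA| = 11.4, A = (-0.592, -1.43). ∠BAD = 103.5° gives AD at -87.6° from the x-axis; with |AD| = 12.0, D = (-0.0899, -13.4). AD is perpendicular to DU, so DU runs at -178°; with |DU| = 28.3, U = (-28.4, -14.6). ∠DUW = 47.1° gives UW at 49.5° from the x-axis; with |UW| = 18.3, W = (-16.5, -0.693). Then |MW| = |W − M| = 22.2.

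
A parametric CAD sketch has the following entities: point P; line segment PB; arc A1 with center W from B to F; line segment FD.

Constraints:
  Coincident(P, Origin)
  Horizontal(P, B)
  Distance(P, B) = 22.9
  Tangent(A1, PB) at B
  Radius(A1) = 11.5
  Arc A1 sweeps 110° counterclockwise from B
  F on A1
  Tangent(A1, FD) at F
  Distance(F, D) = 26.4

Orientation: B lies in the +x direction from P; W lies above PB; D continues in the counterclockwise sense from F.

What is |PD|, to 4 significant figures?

47.20

On A1, B sits at bearing -90° from W; a 110° counterclockwise sweep puts F at bearing 20°, so F = W + 11.5·(cos 20°, sin 20°) = (33.71, 15.43). The tangent condition forces WF to be normal to FD, so FD runs along (−sin 20°, cos 20°); with |FD| = 26.4, D = (24.68, 40.24). Then |PD| = |D − P| = 47.20.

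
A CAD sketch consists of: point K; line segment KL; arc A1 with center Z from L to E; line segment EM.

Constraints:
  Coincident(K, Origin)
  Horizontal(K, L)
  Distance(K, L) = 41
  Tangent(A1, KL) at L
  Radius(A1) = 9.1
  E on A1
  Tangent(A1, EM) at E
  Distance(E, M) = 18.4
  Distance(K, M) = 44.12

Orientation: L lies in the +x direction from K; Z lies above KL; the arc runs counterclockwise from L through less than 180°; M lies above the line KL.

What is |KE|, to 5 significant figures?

49.782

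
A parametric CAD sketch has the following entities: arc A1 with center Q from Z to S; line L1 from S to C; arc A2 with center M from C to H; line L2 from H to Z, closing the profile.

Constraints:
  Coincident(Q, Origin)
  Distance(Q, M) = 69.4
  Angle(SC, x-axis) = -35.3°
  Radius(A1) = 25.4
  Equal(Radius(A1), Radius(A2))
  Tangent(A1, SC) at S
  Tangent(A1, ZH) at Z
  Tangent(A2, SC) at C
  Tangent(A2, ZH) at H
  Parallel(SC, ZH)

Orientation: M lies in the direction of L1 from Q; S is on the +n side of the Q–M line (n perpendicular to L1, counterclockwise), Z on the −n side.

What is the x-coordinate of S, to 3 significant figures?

14.7

Q is at the origin and M lies 69.4 along u from Q, so M = 69.4·u = (56.6, -40.1). Tangency of A1 to both parallel lines with radius 25.4 puts S and Z at Q ± 25.4·n: S = (14.7, 20.7), Z = (-14.7, -20.7). So S.x = 14.7.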